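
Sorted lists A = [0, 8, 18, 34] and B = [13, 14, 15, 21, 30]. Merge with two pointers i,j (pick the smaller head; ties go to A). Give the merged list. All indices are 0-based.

i=0 j=0: A[i]=0<=B[j]=13 take 0, i++
i=1 j=0: A[i]=8<=B[j]=13 take 8, i++
i=2 j=0: A[i]=18>B[j]=13 take 13, j++
i=2 j=1: A[i]=18>B[j]=14 take 14, j++
i=2 j=2: A[i]=18>B[j]=15 take 15, j++
i=2 j=3: A[i]=18<=B[j]=21 take 18, i++
i=3 j=3: A[i]=34>B[j]=21 take 21, j++
i=3 j=4: A[i]=34>B[j]=30 take 30, j++
i=3 j=5: B done, take A[i]=34, i++

[0, 8, 13, 14, 15, 18, 21, 30, 34]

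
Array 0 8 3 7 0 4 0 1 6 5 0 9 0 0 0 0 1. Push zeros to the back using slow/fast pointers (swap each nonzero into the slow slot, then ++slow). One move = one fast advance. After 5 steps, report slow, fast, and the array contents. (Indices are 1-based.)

slow=1 fast=1: a[fast]=0, fast++
slow=1 fast=2: a[fast]=8≠0 swap→a[1]=8, slow++,fast++
slow=2 fast=3: a[fast]=3≠0 swap→a[2]=3, slow++,fast++
slow=3 fast=4: a[fast]=7≠0 swap→a[3]=7, slow++,fast++
slow=4 fast=5: a[fast]=0, fast++

slow=4, fast=6, a=[8, 3, 7, 0, 0, 4, 0, 1, 6, 5, 0, 9, 0, 0, 0, 0, 1]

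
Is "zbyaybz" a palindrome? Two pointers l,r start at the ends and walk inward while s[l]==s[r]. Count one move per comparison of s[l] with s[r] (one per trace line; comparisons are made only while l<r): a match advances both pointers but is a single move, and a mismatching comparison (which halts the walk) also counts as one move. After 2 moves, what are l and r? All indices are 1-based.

l=1 r=7: 'z'=='z', l++,r--
l=2 r=6: 'b'=='b', l++,r--

l=3, r=5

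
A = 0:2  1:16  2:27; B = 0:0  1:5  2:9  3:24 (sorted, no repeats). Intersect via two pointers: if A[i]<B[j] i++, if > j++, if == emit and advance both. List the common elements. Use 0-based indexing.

[i=0,j=0] 2>0 → j++
[i=0,j=1] 2<5 → i++
[i=1,j=1] 16>5 → j++
[i=1,j=2] 16>9 → j++
[i=1,j=3] 16<24 → i++
[i=2,j=3] 27>24 → j++

intersection = []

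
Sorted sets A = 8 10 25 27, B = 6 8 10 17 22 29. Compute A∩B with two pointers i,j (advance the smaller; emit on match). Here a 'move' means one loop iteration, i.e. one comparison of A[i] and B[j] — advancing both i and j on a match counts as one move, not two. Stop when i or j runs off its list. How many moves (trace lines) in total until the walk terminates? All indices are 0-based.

7 moves

[i=0,j=0] 8>6 → j++
[i=0,j=1] 8==8 emit → i++,j++
[i=1,j=2] 10==10 emit → i++,j++
[i=2,j=3] 25>17 → j++
[i=2,j=4] 25>22 → j++
[i=2,j=5] 25<29 → i++
[i=3,j=5] 27<29 → i++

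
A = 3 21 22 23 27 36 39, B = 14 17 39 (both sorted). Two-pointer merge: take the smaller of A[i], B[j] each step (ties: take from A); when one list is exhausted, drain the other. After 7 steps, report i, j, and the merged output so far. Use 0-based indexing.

i=5, j=2, merged so far=[3, 14, 17, 21, 22, 23, 27]

i=0 j=0: A[i]=3<=B[j]=14 take 3, i++
i=1 j=0: A[i]=21>B[j]=14 take 14, j++
i=1 j=1: A[i]=21>B[j]=17 take 17, j++
i=1 j=2: A[i]=21<=B[j]=39 take 21, i++
i=2 j=2: A[i]=22<=B[j]=39 take 22, i++
i=3 j=2: A[i]=23<=B[j]=39 take 23, i++
i=4 j=2: A[i]=27<=B[j]=39 take 27, i++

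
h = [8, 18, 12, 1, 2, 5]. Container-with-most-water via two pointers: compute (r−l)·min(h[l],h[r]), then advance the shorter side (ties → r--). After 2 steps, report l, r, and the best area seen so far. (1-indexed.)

l=1, r=4, best area=25

l=1 r=6: min(8,5)*5=25 best=25 *, r--
l=1 r=5: min(8,2)*4=8 best=25, r--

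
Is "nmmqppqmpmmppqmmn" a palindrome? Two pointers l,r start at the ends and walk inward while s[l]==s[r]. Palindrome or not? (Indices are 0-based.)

not a palindrome (mismatch at 6,10)

l=0 r=16: 'n'=='n', l++,r--
l=1 r=15: 'm'=='m', l++,r--
l=2 r=14: 'm'=='m', l++,r--
l=3 r=13: 'q'=='q', l++,r--
l=4 r=12: 'p'=='p', l++,r--
l=5 r=11: 'p'=='p', l++,r--
l=6 r=10: 'q'!='m', stop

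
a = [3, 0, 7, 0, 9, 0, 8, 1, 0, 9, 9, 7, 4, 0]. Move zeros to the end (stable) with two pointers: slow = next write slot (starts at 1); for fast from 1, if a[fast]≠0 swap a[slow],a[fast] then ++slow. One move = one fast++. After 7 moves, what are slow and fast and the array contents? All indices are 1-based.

(s=1,f=1) a[fast]=3≠0 swap→a[1]=3 → slow++,fast++
(s=2,f=2) a[fast]=0 → fast++
(s=2,f=3) a[fast]=7≠0 swap→a[2]=7 → slow++,fast++
(s=3,f=4) a[fast]=0 → fast++
(s=3,f=5) a[fast]=9≠0 swap→a[3]=9 → slow++,fast++
(s=4,f=6) a[fast]=0 → fast++
(s=4,f=7) a[fast]=8≠0 swap→a[4]=8 → slow++,fast++

slow=5, fast=8, a=[3, 7, 9, 8, 0, 0, 0, 1, 0, 9, 9, 7, 4, 0]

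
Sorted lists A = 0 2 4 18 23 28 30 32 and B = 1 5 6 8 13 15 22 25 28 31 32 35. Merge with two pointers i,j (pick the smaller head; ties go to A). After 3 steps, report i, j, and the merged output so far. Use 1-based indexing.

i=1 j=1: A[i]=0<=B[j]=1 take 0, i++
i=2 j=1: A[i]=2>B[j]=1 take 1, j++
i=2 j=2: A[i]=2<=B[j]=5 take 2, i++

i=3, j=2, merged so far=[0, 1, 2]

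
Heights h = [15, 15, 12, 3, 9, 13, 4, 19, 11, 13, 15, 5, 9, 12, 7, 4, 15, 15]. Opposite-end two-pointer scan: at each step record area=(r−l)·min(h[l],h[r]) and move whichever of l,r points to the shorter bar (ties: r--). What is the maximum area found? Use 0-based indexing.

max area = 255

l=0 r=17: min(15,15)*17=255 best=255 *, r--
l=0 r=16: min(15,15)*16=240 best=255, r--
l=0 r=15: min(15,4)*15=60 best=255, r--
l=0 r=14: min(15,7)*14=98 best=255, r--
l=0 r=13: min(15,12)*13=156 best=255, r--
l=0 r=12: min(15,9)*12=108 best=255, r--
l=0 r=11: min(15,5)*11=55 best=255, r--
l=0 r=10: min(15,15)*10=150 best=255, r--
l=0 r=9: min(15,13)*9=117 best=255, r--
l=0 r=8: min(15,11)*8=88 best=255, r--
l=0 r=7: min(15,19)*7=105 best=255, l++
l=1 r=7: min(15,19)*6=90 best=255, l++
l=2 r=7: min(12,19)*5=60 best=255, l++
l=3 r=7: min(3,19)*4=12 best=255, l++
l=4 r=7: min(9,19)*3=27 best=255, l++
l=5 r=7: min(13,19)*2=26 best=255, l++
l=6 r=7: min(4,19)*1=4 best=255, l++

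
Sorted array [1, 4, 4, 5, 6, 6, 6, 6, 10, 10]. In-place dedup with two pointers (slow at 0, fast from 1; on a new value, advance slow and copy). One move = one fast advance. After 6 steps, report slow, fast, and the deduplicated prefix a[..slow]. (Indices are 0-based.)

(s=0,f=1) a[fast]=4≠a[slow]=1 write a[1]=4 → slow++,fast++
(s=1,f=2) a[fast]=4=a[slow] dup → fast++
(s=1,f=3) a[fast]=5≠a[slow]=4 write a[2]=5 → slow++,fast++
(s=2,f=4) a[fast]=6≠a[slow]=5 write a[3]=6 → slow++,fast++
(s=3,f=5) a[fast]=6=a[slow] dup → fast++
(s=3,f=6) a[fast]=6=a[slow] dup → fast++

slow=3, fast=7, prefix=[1, 4, 5, 6]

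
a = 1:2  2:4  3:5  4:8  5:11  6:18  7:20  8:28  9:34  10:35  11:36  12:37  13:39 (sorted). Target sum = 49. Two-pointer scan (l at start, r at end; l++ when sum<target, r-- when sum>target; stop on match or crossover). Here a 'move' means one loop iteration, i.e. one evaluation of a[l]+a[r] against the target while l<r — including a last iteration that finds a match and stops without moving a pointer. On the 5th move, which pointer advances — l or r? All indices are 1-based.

l=1 r=13: 2+39=41 <49, l++
l=2 r=13: 4+39=43 <49, l++
l=3 r=13: 5+39=44 <49, l++
l=4 r=13: 8+39=47 <49, l++
l=5 r=13: 11+39=50 >49, r--

r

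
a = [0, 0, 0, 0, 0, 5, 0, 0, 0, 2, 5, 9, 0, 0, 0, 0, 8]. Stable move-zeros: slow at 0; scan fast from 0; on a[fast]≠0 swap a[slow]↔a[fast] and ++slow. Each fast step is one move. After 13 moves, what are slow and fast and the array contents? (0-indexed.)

slow=4, fast=13, a=[5, 2, 5, 9, 0, 0, 0, 0, 0, 0, 0, 0, 0, 0, 0, 0, 8]

slow=0 fast=0: a[fast]=0, fast++
slow=0 fast=1: a[fast]=0, fast++
slow=0 fast=2: a[fast]=0, fast++
slow=0 fast=3: a[fast]=0, fast++
slow=0 fast=4: a[fast]=0, fast++
slow=0 fast=5: a[fast]=5≠0 swap→a[0]=5, slow++,fast++
slow=1 fast=6: a[fast]=0, fast++
slow=1 fast=7: a[fast]=0, fast++
slow=1 fast=8: a[fast]=0, fast++
slow=1 fast=9: a[fast]=2≠0 swap→a[1]=2, slow++,fast++
slow=2 fast=10: a[fast]=5≠0 swap→a[2]=5, slow++,fast++
slow=3 fast=11: a[fast]=9≠0 swap→a[3]=9, slow++,fast++
slow=4 fast=12: a[fast]=0, fast++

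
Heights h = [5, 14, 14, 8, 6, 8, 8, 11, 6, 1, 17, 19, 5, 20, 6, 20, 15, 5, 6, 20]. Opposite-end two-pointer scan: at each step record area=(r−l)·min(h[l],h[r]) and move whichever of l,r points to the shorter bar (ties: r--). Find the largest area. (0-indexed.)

max area = 252

l=0 r=19: min(5,20)*19=95 best=95 *, l++
l=1 r=19: min(14,20)*18=252 best=252 *, l++
l=2 r=19: min(14,20)*17=238 best=252, l++
l=3 r=19: min(8,20)*16=128 best=252, l++
l=4 r=19: min(6,20)*15=90 best=252, l++
l=5 r=19: min(8,20)*14=112 best=252, l++
l=6 r=19: min(8,20)*13=104 best=252, l++
l=7 r=19: min(11,20)*12=132 best=252, l++
l=8 r=19: min(6,20)*11=66 best=252, l++
l=9 r=19: min(1,20)*10=10 best=252, l++
l=10 r=19: min(17,20)*9=153 best=252, l++
l=11 r=19: min(19,20)*8=152 best=252, l++
l=12 r=19: min(5,20)*7=35 best=252, l++
l=13 r=19: min(20,20)*6=120 best=252, r--
l=13 r=18: min(20,6)*5=30 best=252, r--
l=13 r=17: min(20,5)*4=20 best=252, r--
l=13 r=16: min(20,15)*3=45 best=252, r--
l=13 r=15: min(20,20)*2=40 best=252, r--
l=13 r=14: min(20,6)*1=6 best=252, r--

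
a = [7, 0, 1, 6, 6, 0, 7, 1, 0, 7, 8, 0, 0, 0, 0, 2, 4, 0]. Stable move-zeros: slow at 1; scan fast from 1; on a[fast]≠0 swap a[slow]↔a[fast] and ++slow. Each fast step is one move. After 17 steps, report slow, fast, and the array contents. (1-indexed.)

slow=11, fast=18, a=[7, 1, 6, 6, 7, 1, 7, 8, 2, 4, 0, 0, 0, 0, 0, 0, 0, 0]

slow=1 fast=1: a[fast]=7≠0 swap→a[1]=7, slow++,fast++
slow=2 fast=2: a[fast]=0, fast++
slow=2 fast=3: a[fast]=1≠0 swap→a[2]=1, slow++,fast++
slow=3 fast=4: a[fast]=6≠0 swap→a[3]=6, slow++,fast++
slow=4 fast=5: a[fast]=6≠0 swap→a[4]=6, slow++,fast++
slow=5 fast=6: a[fast]=0, fast++
slow=5 fast=7: a[fast]=7≠0 swap→a[5]=7, slow++,fast++
slow=6 fast=8: a[fast]=1≠0 swap→a[6]=1, slow++,fast++
slow=7 fast=9: a[fast]=0, fast++
slow=7 fast=10: a[fast]=7≠0 swap→a[7]=7, slow++,fast++
slow=8 fast=11: a[fast]=8≠0 swap→a[8]=8, slow++,fast++
slow=9 fast=12: a[fast]=0, fast++
slow=9 fast=13: a[fast]=0, fast++
slow=9 fast=14: a[fast]=0, fast++
slow=9 fast=15: a[fast]=0, fast++
slow=9 fast=16: a[fast]=2≠0 swap→a[9]=2, slow++,fast++
slow=10 fast=17: a[fast]=4≠0 swap→a[10]=4, slow++,fast++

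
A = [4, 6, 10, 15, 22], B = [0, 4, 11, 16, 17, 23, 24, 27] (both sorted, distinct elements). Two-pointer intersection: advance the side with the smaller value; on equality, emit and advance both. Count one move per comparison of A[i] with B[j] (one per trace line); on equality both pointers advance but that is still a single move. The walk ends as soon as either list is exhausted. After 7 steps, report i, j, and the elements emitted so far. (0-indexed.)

i=0 j=0: 4>0, j++
i=0 j=1: 4==4 emit, i++,j++
i=1 j=2: 6<11, i++
i=2 j=2: 10<11, i++
i=3 j=2: 15>11, j++
i=3 j=3: 15<16, i++
i=4 j=3: 22>16, j++

i=4, j=4, emitted=[4]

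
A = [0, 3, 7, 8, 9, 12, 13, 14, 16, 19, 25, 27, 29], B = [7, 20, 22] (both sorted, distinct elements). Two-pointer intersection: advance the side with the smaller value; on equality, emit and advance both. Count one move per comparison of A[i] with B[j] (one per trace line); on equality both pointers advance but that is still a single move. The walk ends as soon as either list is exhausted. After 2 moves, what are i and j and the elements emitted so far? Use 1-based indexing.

i=1 j=1: 0<7, i++
i=2 j=1: 3<7, i++

i=3, j=1, emitted=[]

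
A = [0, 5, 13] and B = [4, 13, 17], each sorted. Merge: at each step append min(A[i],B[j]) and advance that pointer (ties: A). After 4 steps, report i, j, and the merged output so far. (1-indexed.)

i=4, j=2, merged so far=[0, 4, 5, 13]

i=1 j=1: A[i]=0<=B[j]=4 take 0, i++
i=2 j=1: A[i]=5>B[j]=4 take 4, j++
i=2 j=2: A[i]=5<=B[j]=13 take 5, i++
i=3 j=2: A[i]=13<=B[j]=13 take 13, i++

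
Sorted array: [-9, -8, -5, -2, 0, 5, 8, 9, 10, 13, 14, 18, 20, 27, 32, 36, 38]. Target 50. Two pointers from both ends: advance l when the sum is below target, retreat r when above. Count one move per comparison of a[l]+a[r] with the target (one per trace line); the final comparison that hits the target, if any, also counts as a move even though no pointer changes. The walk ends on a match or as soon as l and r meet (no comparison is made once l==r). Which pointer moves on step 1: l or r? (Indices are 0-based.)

l

l=0 r=16: -9+38=29 <50, l++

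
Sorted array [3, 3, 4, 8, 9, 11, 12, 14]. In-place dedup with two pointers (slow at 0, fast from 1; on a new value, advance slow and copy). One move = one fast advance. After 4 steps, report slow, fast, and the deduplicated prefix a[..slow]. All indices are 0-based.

slow=3, fast=5, prefix=[3, 4, 8, 9]

(s=0,f=1) a[fast]=3=a[slow] dup → fast++
(s=0,f=2) a[fast]=4≠a[slow]=3 write a[1]=4 → slow++,fast++
(s=1,f=3) a[fast]=8≠a[slow]=4 write a[2]=8 → slow++,fast++
(s=2,f=4) a[fast]=9≠a[slow]=8 write a[3]=9 → slow++,fast++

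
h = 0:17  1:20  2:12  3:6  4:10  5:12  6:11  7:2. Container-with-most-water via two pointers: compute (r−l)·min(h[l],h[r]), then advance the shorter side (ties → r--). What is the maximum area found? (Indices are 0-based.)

l=0 r=7: min(17,2)*7=14 best=14 *, r--
l=0 r=6: min(17,11)*6=66 best=66 *, r--
l=0 r=5: min(17,12)*5=60 best=66, r--
l=0 r=4: min(17,10)*4=40 best=66, r--
l=0 r=3: min(17,6)*3=18 best=66, r--
l=0 r=2: min(17,12)*2=24 best=66, r--
l=0 r=1: min(17,20)*1=17 best=66, l++

max area = 66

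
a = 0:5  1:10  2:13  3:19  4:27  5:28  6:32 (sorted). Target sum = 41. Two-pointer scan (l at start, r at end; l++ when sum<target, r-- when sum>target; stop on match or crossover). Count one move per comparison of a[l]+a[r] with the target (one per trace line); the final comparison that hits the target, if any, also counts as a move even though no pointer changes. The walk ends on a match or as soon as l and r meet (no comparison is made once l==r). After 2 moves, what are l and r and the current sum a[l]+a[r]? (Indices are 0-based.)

l=1, r=5, sum=38

l=0 r=6: 5+32=37 <41, l++
l=1 r=6: 10+32=42 >41, r--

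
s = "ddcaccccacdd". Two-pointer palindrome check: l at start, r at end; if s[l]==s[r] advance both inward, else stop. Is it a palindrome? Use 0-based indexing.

palindrome

l=0 r=11: 'd'=='d', l++,r--
l=1 r=10: 'd'=='d', l++,r--
l=2 r=9: 'c'=='c', l++,r--
l=3 r=8: 'a'=='a', l++,r--
l=4 r=7: 'c'=='c', l++,r--
l=5 r=6: 'c'=='c', l++,r--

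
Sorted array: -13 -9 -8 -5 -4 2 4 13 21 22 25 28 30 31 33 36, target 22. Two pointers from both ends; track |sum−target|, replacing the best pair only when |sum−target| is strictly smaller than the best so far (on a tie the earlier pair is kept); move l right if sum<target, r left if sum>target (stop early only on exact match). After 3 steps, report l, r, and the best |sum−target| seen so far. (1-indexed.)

l=2, r=14, best |Δ|=1

l=1 r=16: -13+36=23 d=1 *, r--
l=1 r=15: -13+33=20 d=2, l++
l=2 r=15: -9+33=24 d=2, r--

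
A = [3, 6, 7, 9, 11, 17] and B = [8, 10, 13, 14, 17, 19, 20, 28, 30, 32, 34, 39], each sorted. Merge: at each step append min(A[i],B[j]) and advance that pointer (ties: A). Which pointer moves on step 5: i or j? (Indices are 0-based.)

i=0 j=0: A[i]=3<=B[j]=8 take 3, i++
i=1 j=0: A[i]=6<=B[j]=8 take 6, i++
i=2 j=0: A[i]=7<=B[j]=8 take 7, i++
i=3 j=0: A[i]=9>B[j]=8 take 8, j++
i=3 j=1: A[i]=9<=B[j]=10 take 9, i++

i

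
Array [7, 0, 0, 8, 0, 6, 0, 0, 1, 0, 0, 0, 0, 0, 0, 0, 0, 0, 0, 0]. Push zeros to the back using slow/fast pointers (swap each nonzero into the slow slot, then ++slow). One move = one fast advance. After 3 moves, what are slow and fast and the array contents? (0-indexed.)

(s=0,f=0) a[fast]=7≠0 swap→a[0]=7 → slow++,fast++
(s=1,f=1) a[fast]=0 → fast++
(s=1,f=2) a[fast]=0 → fast++

slow=1, fast=3, a=[7, 0, 0, 8, 0, 6, 0, 0, 1, 0, 0, 0, 0, 0, 0, 0, 0, 0, 0, 0]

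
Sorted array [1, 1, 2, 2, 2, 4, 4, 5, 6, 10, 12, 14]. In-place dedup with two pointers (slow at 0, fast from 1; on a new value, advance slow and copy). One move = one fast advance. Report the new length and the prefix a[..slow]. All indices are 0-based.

(s=0,f=1) a[fast]=1=a[slow] dup → fast++
(s=0,f=2) a[fast]=2≠a[slow]=1 write a[1]=2 → slow++,fast++
(s=1,f=3) a[fast]=2=a[slow] dup → fast++
(s=1,f=4) a[fast]=2=a[slow] dup → fast++
(s=1,f=5) a[fast]=4≠a[slow]=2 write a[2]=4 → slow++,fast++
(s=2,f=6) a[fast]=4=a[slow] dup → fast++
(s=2,f=7) a[fast]=5≠a[slow]=4 write a[3]=5 → slow++,fast++
(s=3,f=8) a[fast]=6≠a[slow]=5 write a[4]=6 → slow++,fast++
(s=4,f=9) a[fast]=10≠a[slow]=6 write a[5]=10 → slow++,fast++
(s=5,f=10) a[fast]=12≠a[slow]=10 write a[6]=12 → slow++,fast++
(s=6,f=11) a[fast]=14≠a[slow]=12 write a[7]=14 → slow++,fast++

length 8; prefix = [1, 2, 4, 5, 6, 10, 12, 14]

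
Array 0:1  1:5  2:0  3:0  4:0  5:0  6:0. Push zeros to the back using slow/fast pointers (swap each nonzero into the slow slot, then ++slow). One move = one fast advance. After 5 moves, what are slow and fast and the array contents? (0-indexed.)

slow=2, fast=5, a=[1, 5, 0, 0, 0, 0, 0]

(s=0,f=0) a[fast]=1≠0 swap→a[0]=1 → slow++,fast++
(s=1,f=1) a[fast]=5≠0 swap→a[1]=5 → slow++,fast++
(s=2,f=2) a[fast]=0 → fast++
(s=2,f=3) a[fast]=0 → fast++
(s=2,f=4) a[fast]=0 → fast++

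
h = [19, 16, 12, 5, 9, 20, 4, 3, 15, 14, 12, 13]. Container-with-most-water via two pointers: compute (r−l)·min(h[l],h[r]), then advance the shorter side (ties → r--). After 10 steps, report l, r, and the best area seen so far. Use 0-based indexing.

[0,11] min(19,13)*11=143 best=143 * → r--
[0,10] min(19,12)*10=120 best=143 → r--
[0,9] min(19,14)*9=126 best=143 → r--
[0,8] min(19,15)*8=120 best=143 → r--
[0,7] min(19,3)*7=21 best=143 → r--
[0,6] min(19,4)*6=24 best=143 → r--
[0,5] min(19,20)*5=95 best=143 → l++
[1,5] min(16,20)*4=64 best=143 → l++
[2,5] min(12,20)*3=36 best=143 → l++
[3,5] min(5,20)*2=10 best=143 → l++

l=4, r=5, best area=143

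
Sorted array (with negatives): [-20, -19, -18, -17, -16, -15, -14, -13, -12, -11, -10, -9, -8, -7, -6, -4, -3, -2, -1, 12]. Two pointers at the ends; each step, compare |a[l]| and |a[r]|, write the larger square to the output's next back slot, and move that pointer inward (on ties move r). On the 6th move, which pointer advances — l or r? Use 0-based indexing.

[0,19] |-20|>|12| out[19]=400 → l++
[1,19] |-19|>|12| out[18]=361 → l++
[2,19] |-18|>|12| out[17]=324 → l++
[3,19] |-17|>|12| out[16]=289 → l++
[4,19] |-16|>|12| out[15]=256 → l++
[5,19] |-15|>|12| out[14]=225 → l++

l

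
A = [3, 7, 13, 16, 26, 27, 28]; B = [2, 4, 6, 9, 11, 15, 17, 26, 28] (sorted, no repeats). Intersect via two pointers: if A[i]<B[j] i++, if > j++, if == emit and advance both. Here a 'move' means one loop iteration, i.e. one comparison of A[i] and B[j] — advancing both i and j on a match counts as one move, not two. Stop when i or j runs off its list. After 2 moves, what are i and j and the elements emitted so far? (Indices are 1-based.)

[i=1,j=1] 3>2 → j++
[i=1,j=2] 3<4 → i++

i=2, j=2, emitted=[]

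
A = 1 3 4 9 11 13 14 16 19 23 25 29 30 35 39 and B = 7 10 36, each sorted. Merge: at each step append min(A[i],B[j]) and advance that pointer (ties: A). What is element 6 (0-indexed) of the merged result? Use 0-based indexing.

merged[6] = 11

i=0 j=0: A[i]=1<=B[j]=7 take 1, i++
i=1 j=0: A[i]=3<=B[j]=7 take 3, i++
i=2 j=0: A[i]=4<=B[j]=7 take 4, i++
i=3 j=0: A[i]=9>B[j]=7 take 7, j++
i=3 j=1: A[i]=9<=B[j]=10 take 9, i++
i=4 j=1: A[i]=11>B[j]=10 take 10, j++
i=4 j=2: A[i]=11<=B[j]=36 take 11, i++
i=5 j=2: A[i]=13<=B[j]=36 take 13, i++
i=6 j=2: A[i]=14<=B[j]=36 take 14, i++
i=7 j=2: A[i]=16<=B[j]=36 take 16, i++
i=8 j=2: A[i]=19<=B[j]=36 take 19, i++
i=9 j=2: A[i]=23<=B[j]=36 take 23, i++
i=10 j=2: A[i]=25<=B[j]=36 take 25, i++
i=11 j=2: A[i]=29<=B[j]=36 take 29, i++
i=12 j=2: A[i]=30<=B[j]=36 take 30, i++
i=13 j=2: A[i]=35<=B[j]=36 take 35, i++
i=14 j=2: A[i]=39>B[j]=36 take 36, j++
i=14 j=3: B done, take A[i]=39, i++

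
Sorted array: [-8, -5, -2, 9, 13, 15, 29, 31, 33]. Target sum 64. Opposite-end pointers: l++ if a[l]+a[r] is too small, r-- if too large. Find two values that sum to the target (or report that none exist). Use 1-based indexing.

l=1 r=9: -8+33=25 <64, l++
l=2 r=9: -5+33=28 <64, l++
l=3 r=9: -2+33=31 <64, l++
l=4 r=9: 9+33=42 <64, l++
l=5 r=9: 13+33=46 <64, l++
l=6 r=9: 15+33=48 <64, l++
l=7 r=9: 29+33=62 <64, l++
l=8 r=9: 31+33=64, found

(31, 33)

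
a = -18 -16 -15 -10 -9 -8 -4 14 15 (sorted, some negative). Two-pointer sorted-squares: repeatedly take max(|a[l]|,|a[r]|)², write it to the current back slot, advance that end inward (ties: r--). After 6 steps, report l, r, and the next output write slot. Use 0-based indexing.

l=4, r=6, next write slot=2

[0,8] |-18|>|15| out[8]=324 → l++
[1,8] |-16|>|15| out[7]=256 → l++
[2,8] |-15|<=|15| out[6]=225 → r--
[2,7] |-15|>|14| out[5]=225 → l++
[3,7] |-10|<=|14| out[4]=196 → r--
[3,6] |-10|>|-4| out[3]=100 → l++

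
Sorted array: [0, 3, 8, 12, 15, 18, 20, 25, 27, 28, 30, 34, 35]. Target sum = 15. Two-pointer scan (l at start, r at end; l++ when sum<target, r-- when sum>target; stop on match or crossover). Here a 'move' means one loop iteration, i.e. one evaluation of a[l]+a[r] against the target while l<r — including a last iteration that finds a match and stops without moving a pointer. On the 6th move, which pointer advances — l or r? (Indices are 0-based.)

r

l=0 r=12: 0+35=35 >15, r--
l=0 r=11: 0+34=34 >15, r--
l=0 r=10: 0+30=30 >15, r--
l=0 r=9: 0+28=28 >15, r--
l=0 r=8: 0+27=27 >15, r--
l=0 r=7: 0+25=25 >15, r--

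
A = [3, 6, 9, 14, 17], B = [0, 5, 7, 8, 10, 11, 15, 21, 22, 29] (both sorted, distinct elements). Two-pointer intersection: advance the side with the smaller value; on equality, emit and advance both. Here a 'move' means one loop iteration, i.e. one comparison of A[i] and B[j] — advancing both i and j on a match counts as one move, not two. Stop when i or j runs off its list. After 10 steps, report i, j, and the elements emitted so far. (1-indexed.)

i=5, j=7, emitted=[]

i=1 j=1: 3>0, j++
i=1 j=2: 3<5, i++
i=2 j=2: 6>5, j++
i=2 j=3: 6<7, i++
i=3 j=3: 9>7, j++
i=3 j=4: 9>8, j++
i=3 j=5: 9<10, i++
i=4 j=5: 14>10, j++
i=4 j=6: 14>11, j++
i=4 j=7: 14<15, i++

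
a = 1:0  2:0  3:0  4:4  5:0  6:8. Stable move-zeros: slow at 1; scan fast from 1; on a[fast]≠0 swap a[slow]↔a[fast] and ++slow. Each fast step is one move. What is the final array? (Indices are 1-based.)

[4, 8, 0, 0, 0, 0]

slow=1 fast=1: a[fast]=0, fast++
slow=1 fast=2: a[fast]=0, fast++
slow=1 fast=3: a[fast]=0, fast++
slow=1 fast=4: a[fast]=4≠0 swap→a[1]=4, slow++,fast++
slow=2 fast=5: a[fast]=0, fast++
slow=2 fast=6: a[fast]=8≠0 swap→a[2]=8, slow++,fast++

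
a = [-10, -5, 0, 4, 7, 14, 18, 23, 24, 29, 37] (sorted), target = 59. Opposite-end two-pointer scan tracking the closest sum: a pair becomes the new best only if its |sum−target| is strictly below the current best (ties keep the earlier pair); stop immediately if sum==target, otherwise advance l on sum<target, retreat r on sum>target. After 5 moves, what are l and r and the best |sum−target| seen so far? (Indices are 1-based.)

l=1 r=11: -10+37=27 d=32 *, l++
l=2 r=11: -5+37=32 d=27 *, l++
l=3 r=11: 0+37=37 d=22 *, l++
l=4 r=11: 4+37=41 d=18 *, l++
l=5 r=11: 7+37=44 d=15 *, l++

l=6, r=11, best |Δ|=15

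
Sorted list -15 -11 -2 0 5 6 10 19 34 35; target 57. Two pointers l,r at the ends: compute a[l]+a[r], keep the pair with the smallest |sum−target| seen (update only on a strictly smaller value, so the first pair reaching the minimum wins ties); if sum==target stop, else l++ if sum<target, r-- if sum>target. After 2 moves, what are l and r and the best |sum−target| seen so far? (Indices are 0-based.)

l=0 r=9: -15+35=20 d=37 *, l++
l=1 r=9: -11+35=24 d=33 *, l++

l=2, r=9, best |Δ|=33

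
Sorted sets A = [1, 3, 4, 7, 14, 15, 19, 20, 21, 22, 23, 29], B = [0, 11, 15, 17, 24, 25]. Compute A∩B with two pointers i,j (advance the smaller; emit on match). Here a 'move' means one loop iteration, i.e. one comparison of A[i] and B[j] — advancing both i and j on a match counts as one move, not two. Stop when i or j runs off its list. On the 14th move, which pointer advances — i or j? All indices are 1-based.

i

i=1 j=1: 1>0, j++
i=1 j=2: 1<11, i++
i=2 j=2: 3<11, i++
i=3 j=2: 4<11, i++
i=4 j=2: 7<11, i++
i=5 j=2: 14>11, j++
i=5 j=3: 14<15, i++
i=6 j=3: 15==15 emit, i++,j++
i=7 j=4: 19>17, j++
i=7 j=5: 19<24, i++
i=8 j=5: 20<24, i++
i=9 j=5: 21<24, i++
i=10 j=5: 22<24, i++
i=11 j=5: 23<24, i++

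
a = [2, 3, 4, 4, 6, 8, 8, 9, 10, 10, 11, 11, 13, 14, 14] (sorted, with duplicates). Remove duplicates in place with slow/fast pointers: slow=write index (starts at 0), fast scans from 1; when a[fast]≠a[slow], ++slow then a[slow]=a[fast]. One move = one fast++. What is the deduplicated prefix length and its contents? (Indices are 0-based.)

(s=0,f=1) a[fast]=3≠a[slow]=2 write a[1]=3 → slow++,fast++
(s=1,f=2) a[fast]=4≠a[slow]=3 write a[2]=4 → slow++,fast++
(s=2,f=3) a[fast]=4=a[slow] dup → fast++
(s=2,f=4) a[fast]=6≠a[slow]=4 write a[3]=6 → slow++,fast++
(s=3,f=5) a[fast]=8≠a[slow]=6 write a[4]=8 → slow++,fast++
(s=4,f=6) a[fast]=8=a[slow] dup → fast++
(s=4,f=7) a[fast]=9≠a[slow]=8 write a[5]=9 → slow++,fast++
(s=5,f=8) a[fast]=10≠a[slow]=9 write a[6]=10 → slow++,fast++
(s=6,f=9) a[fast]=10=a[slow] dup → fast++
(s=6,f=10) a[fast]=11≠a[slow]=10 write a[7]=11 → slow++,fast++
(s=7,f=11) a[fast]=11=a[slow] dup → fast++
(s=7,f=12) a[fast]=13≠a[slow]=11 write a[8]=13 → slow++,fast++
(s=8,f=13) a[fast]=14≠a[slow]=13 write a[9]=14 → slow++,fast++
(s=9,f=14) a[fast]=14=a[slow] dup → fast++

length 10; prefix = [2, 3, 4, 6, 8, 9, 10, 11, 13, 14]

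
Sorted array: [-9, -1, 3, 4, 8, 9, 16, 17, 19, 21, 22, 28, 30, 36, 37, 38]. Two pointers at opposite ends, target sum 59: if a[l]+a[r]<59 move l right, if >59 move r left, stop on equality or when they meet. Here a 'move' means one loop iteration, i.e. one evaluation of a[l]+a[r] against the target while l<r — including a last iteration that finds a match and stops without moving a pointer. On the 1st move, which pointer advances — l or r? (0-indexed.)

l

l=0 r=15: -9+38=29 <59, l++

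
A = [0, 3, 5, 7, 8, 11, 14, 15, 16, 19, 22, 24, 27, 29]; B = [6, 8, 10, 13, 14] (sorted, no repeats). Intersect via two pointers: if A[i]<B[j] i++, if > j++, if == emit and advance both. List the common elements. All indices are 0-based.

i=0 j=0: 0<6, i++
i=1 j=0: 3<6, i++
i=2 j=0: 5<6, i++
i=3 j=0: 7>6, j++
i=3 j=1: 7<8, i++
i=4 j=1: 8==8 emit, i++,j++
i=5 j=2: 11>10, j++
i=5 j=3: 11<13, i++
i=6 j=3: 14>13, j++
i=6 j=4: 14==14 emit, i++,j++

intersection = [8, 14]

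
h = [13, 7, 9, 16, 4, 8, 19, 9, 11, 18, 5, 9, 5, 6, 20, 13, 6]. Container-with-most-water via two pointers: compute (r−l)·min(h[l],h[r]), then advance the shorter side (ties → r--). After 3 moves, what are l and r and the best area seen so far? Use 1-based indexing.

l=2, r=15, best area=195

l=1 r=17: min(13,6)*16=96 best=96 *, r--
l=1 r=16: min(13,13)*15=195 best=195 *, r--
l=1 r=15: min(13,20)*14=182 best=195, l++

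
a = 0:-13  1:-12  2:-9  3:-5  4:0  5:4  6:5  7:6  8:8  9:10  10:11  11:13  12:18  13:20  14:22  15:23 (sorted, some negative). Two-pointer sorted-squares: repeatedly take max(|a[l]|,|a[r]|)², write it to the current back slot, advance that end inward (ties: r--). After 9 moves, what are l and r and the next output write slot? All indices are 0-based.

l=2, r=8, next write slot=6

[0,15] |-13|<=|23| out[15]=529 → r--
[0,14] |-13|<=|22| out[14]=484 → r--
[0,13] |-13|<=|20| out[13]=400 → r--
[0,12] |-13|<=|18| out[12]=324 → r--
[0,11] |-13|<=|13| out[11]=169 → r--
[0,10] |-13|>|11| out[10]=169 → l++
[1,10] |-12|>|11| out[9]=144 → l++
[2,10] |-9|<=|11| out[8]=121 → r--
[2,9] |-9|<=|10| out[7]=100 → r--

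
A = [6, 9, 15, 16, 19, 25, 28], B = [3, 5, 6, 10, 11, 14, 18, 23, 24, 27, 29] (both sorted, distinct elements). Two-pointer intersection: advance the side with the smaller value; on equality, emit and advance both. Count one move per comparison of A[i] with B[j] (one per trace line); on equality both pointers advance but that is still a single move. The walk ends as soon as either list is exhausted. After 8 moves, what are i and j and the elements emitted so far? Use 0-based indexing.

i=3, j=6, emitted=[6]

[i=0,j=0] 6>3 → j++
[i=0,j=1] 6>5 → j++
[i=0,j=2] 6==6 emit → i++,j++
[i=1,j=3] 9<10 → i++
[i=2,j=3] 15>10 → j++
[i=2,j=4] 15>11 → j++
[i=2,j=5] 15>14 → j++
[i=2,j=6] 15<18 → i++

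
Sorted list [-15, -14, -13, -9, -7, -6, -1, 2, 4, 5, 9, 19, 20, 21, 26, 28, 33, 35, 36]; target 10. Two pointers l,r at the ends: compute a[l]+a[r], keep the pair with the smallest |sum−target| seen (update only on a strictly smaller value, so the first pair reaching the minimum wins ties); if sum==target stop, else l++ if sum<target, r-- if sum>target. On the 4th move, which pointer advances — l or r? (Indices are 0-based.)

r

[0,18] -15+36=21 d=11 * → r--
[0,17] -15+35=20 d=10 * → r--
[0,16] -15+33=18 d=8 * → r--
[0,15] -15+28=13 d=3 * → r--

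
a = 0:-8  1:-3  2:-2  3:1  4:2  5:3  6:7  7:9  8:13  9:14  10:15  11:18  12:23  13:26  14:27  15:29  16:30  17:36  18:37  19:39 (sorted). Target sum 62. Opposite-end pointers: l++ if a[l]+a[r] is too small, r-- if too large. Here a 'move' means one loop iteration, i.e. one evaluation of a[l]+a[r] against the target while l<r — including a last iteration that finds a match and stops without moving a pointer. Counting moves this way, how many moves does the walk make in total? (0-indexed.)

[0,19] -8+39=31 <62 → l++
[1,19] -3+39=36 <62 → l++
[2,19] -2+39=37 <62 → l++
[3,19] 1+39=40 <62 → l++
[4,19] 2+39=41 <62 → l++
[5,19] 3+39=42 <62 → l++
[6,19] 7+39=46 <62 → l++
[7,19] 9+39=48 <62 → l++
[8,19] 13+39=52 <62 → l++
[9,19] 14+39=53 <62 → l++
[10,19] 15+39=54 <62 → l++
[11,19] 18+39=57 <62 → l++
[12,19] 23+39=62 → found

13 moves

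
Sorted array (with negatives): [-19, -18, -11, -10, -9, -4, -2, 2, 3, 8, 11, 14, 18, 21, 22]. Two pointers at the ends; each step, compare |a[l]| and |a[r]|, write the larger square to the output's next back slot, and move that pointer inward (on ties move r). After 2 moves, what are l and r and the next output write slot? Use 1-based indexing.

l=1, r=13, next write slot=13

[1,15] |-19|<=|22| out[15]=484 → r--
[1,14] |-19|<=|21| out[14]=441 → r--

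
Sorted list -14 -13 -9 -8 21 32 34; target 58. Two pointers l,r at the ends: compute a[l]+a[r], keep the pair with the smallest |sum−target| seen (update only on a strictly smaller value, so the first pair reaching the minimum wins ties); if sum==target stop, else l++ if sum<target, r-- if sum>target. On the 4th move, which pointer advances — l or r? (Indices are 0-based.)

l

[0,6] -14+34=20 d=38 * → l++
[1,6] -13+34=21 d=37 * → l++
[2,6] -9+34=25 d=33 * → l++
[3,6] -8+34=26 d=32 * → l++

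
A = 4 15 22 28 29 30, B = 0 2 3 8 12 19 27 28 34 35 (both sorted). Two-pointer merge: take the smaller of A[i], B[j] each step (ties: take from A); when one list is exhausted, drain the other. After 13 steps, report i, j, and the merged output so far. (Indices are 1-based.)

i=1 j=1: A[i]=4>B[j]=0 take 0, j++
i=1 j=2: A[i]=4>B[j]=2 take 2, j++
i=1 j=3: A[i]=4>B[j]=3 take 3, j++
i=1 j=4: A[i]=4<=B[j]=8 take 4, i++
i=2 j=4: A[i]=15>B[j]=8 take 8, j++
i=2 j=5: A[i]=15>B[j]=12 take 12, j++
i=2 j=6: A[i]=15<=B[j]=19 take 15, i++
i=3 j=6: A[i]=22>B[j]=19 take 19, j++
i=3 j=7: A[i]=22<=B[j]=27 take 22, i++
i=4 j=7: A[i]=28>B[j]=27 take 27, j++
i=4 j=8: A[i]=28<=B[j]=28 take 28, i++
i=5 j=8: A[i]=29>B[j]=28 take 28, j++
i=5 j=9: A[i]=29<=B[j]=34 take 29, i++

i=6, j=9, merged so far=[0, 2, 3, 4, 8, 12, 15, 19, 22, 27, 28, 28, 29]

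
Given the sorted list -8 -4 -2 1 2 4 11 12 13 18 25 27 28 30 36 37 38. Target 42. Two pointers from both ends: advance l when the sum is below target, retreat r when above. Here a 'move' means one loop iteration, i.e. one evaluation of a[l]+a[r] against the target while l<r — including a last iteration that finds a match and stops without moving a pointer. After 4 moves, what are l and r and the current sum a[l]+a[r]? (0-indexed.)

l=4, r=16, sum=40

l=0 r=16: -8+38=30 <42, l++
l=1 r=16: -4+38=34 <42, l++
l=2 r=16: -2+38=36 <42, l++
l=3 r=16: 1+38=39 <42, l++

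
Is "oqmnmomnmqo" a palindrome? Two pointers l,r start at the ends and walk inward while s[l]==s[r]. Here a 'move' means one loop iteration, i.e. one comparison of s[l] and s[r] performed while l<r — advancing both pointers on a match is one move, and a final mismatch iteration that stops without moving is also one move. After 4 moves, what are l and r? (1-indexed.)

[1,11] 'o'=='o' → l++,r--
[2,10] 'q'=='q' → l++,r--
[3,9] 'm'=='m' → l++,r--
[4,8] 'n'=='n' → l++,r--

l=5, r=7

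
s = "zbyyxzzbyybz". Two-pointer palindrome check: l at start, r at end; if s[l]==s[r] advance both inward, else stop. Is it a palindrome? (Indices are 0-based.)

[0,11] 'z'=='z' → l++,r--
[1,10] 'b'=='b' → l++,r--
[2,9] 'y'=='y' → l++,r--
[3,8] 'y'=='y' → l++,r--
[4,7] 'x'!='b' → stop

not a palindrome (mismatch at 4,7)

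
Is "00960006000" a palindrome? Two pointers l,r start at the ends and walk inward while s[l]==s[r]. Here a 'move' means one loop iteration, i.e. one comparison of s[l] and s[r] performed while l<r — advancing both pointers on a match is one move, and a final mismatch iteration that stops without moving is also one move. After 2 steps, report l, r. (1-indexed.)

l=3, r=9

l=1 r=11: '0'=='0', l++,r--
l=2 r=10: '0'=='0', l++,r--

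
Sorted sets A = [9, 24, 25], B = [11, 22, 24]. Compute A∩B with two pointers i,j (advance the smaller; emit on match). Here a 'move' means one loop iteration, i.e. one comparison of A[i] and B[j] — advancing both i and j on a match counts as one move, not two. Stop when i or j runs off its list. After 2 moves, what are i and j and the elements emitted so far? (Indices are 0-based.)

i=1, j=1, emitted=[]

i=0 j=0: 9<11, i++
i=1 j=0: 24>11, j++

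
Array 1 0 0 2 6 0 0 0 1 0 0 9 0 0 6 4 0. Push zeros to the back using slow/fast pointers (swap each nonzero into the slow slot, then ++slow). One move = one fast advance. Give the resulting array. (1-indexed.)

(s=1,f=1) a[fast]=1≠0 swap→a[1]=1 → slow++,fast++
(s=2,f=2) a[fast]=0 → fast++
(s=2,f=3) a[fast]=0 → fast++
(s=2,f=4) a[fast]=2≠0 swap→a[2]=2 → slow++,fast++
(s=3,f=5) a[fast]=6≠0 swap→a[3]=6 → slow++,fast++
(s=4,f=6) a[fast]=0 → fast++
(s=4,f=7) a[fast]=0 → fast++
(s=4,f=8) a[fast]=0 → fast++
(s=4,f=9) a[fast]=1≠0 swap→a[4]=1 → slow++,fast++
(s=5,f=10) a[fast]=0 → fast++
(s=5,f=11) a[fast]=0 → fast++
(s=5,f=12) a[fast]=9≠0 swap→a[5]=9 → slow++,fast++
(s=6,f=13) a[fast]=0 → fast++
(s=6,f=14) a[fast]=0 → fast++
(s=6,f=15) a[fast]=6≠0 swap→a[6]=6 → slow++,fast++
(s=7,f=16) a[fast]=4≠0 swap→a[7]=4 → slow++,fast++
(s=8,f=17) a[fast]=0 → fast++

[1, 2, 6, 1, 9, 6, 4, 0, 0, 0, 0, 0, 0, 0, 0, 0, 0]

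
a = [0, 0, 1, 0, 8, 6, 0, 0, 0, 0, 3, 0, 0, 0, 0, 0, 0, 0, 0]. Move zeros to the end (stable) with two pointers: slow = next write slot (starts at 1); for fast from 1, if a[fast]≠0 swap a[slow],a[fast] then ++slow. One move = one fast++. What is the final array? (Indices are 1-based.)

(s=1,f=1) a[fast]=0 → fast++
(s=1,f=2) a[fast]=0 → fast++
(s=1,f=3) a[fast]=1≠0 swap→a[1]=1 → slow++,fast++
(s=2,f=4) a[fast]=0 → fast++
(s=2,f=5) a[fast]=8≠0 swap→a[2]=8 → slow++,fast++
(s=3,f=6) a[fast]=6≠0 swap→a[3]=6 → slow++,fast++
(s=4,f=7) a[fast]=0 → fast++
(s=4,f=8) a[fast]=0 → fast++
(s=4,f=9) a[fast]=0 → fast++
(s=4,f=10) a[fast]=0 → fast++
(s=4,f=11) a[fast]=3≠0 swap→a[4]=3 → slow++,fast++
(s=5,f=12) a[fast]=0 → fast++
(s=5,f=13) a[fast]=0 → fast++
(s=5,f=14) a[fast]=0 → fast++
(s=5,f=15) a[fast]=0 → fast++
(s=5,f=16) a[fast]=0 → fast++
(s=5,f=17) a[fast]=0 → fast++
(s=5,f=18) a[fast]=0 → fast++
(s=5,f=19) a[fast]=0 → fast++

[1, 8, 6, 3, 0, 0, 0, 0, 0, 0, 0, 0, 0, 0, 0, 0, 0, 0, 0]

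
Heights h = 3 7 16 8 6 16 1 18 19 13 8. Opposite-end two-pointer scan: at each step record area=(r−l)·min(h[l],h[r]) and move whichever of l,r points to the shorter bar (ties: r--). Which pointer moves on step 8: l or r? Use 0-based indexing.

l

[0,10] min(3,8)*10=30 best=30 * → l++
[1,10] min(7,8)*9=63 best=63 * → l++
[2,10] min(16,8)*8=64 best=64 * → r--
[2,9] min(16,13)*7=91 best=91 * → r--
[2,8] min(16,19)*6=96 best=96 * → l++
[3,8] min(8,19)*5=40 best=96 → l++
[4,8] min(6,19)*4=24 best=96 → l++
[5,8] min(16,19)*3=48 best=96 → l++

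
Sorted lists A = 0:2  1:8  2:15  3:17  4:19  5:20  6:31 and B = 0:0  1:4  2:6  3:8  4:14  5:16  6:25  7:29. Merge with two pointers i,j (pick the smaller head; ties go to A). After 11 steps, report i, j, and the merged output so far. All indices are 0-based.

i=5, j=6, merged so far=[0, 2, 4, 6, 8, 8, 14, 15, 16, 17, 19]

i=0 j=0: A[i]=2>B[j]=0 take 0, j++
i=0 j=1: A[i]=2<=B[j]=4 take 2, i++
i=1 j=1: A[i]=8>B[j]=4 take 4, j++
i=1 j=2: A[i]=8>B[j]=6 take 6, j++
i=1 j=3: A[i]=8<=B[j]=8 take 8, i++
i=2 j=3: A[i]=15>B[j]=8 take 8, j++
i=2 j=4: A[i]=15>B[j]=14 take 14, j++
i=2 j=5: A[i]=15<=B[j]=16 take 15, i++
i=3 j=5: A[i]=17>B[j]=16 take 16, j++
i=3 j=6: A[i]=17<=B[j]=25 take 17, i++
i=4 j=6: A[i]=19<=B[j]=25 take 19, i++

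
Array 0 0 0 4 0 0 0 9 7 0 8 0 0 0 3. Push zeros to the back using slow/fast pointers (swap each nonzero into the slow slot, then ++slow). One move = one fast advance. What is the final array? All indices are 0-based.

[4, 9, 7, 8, 3, 0, 0, 0, 0, 0, 0, 0, 0, 0, 0]

slow=0 fast=0: a[fast]=0, fast++
slow=0 fast=1: a[fast]=0, fast++
slow=0 fast=2: a[fast]=0, fast++
slow=0 fast=3: a[fast]=4≠0 swap→a[0]=4, slow++,fast++
slow=1 fast=4: a[fast]=0, fast++
slow=1 fast=5: a[fast]=0, fast++
slow=1 fast=6: a[fast]=0, fast++
slow=1 fast=7: a[fast]=9≠0 swap→a[1]=9, slow++,fast++
slow=2 fast=8: a[fast]=7≠0 swap→a[2]=7, slow++,fast++
slow=3 fast=9: a[fast]=0, fast++
slow=3 fast=10: a[fast]=8≠0 swap→a[3]=8, slow++,fast++
slow=4 fast=11: a[fast]=0, fast++
slow=4 fast=12: a[fast]=0, fast++
slow=4 fast=13: a[fast]=0, fast++
slow=4 fast=14: a[fast]=3≠0 swap→a[4]=3, slow++,fast++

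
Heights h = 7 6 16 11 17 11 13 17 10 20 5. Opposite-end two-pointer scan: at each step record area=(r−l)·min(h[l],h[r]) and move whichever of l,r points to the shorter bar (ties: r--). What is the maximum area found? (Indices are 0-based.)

[0,10] min(7,5)*10=50 best=50 * → r--
[0,9] min(7,20)*9=63 best=63 * → l++
[1,9] min(6,20)*8=48 best=63 → l++
[2,9] min(16,20)*7=112 best=112 * → l++
[3,9] min(11,20)*6=66 best=112 → l++
[4,9] min(17,20)*5=85 best=112 → l++
[5,9] min(11,20)*4=44 best=112 → l++
[6,9] min(13,20)*3=39 best=112 → l++
[7,9] min(17,20)*2=34 best=112 → l++
[8,9] min(10,20)*1=10 best=112 → l++

max area = 112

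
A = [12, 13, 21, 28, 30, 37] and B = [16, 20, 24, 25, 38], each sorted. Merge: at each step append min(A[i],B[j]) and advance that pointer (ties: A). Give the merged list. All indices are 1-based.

i=1 j=1: A[i]=12<=B[j]=16 take 12, i++
i=2 j=1: A[i]=13<=B[j]=16 take 13, i++
i=3 j=1: A[i]=21>B[j]=16 take 16, j++
i=3 j=2: A[i]=21>B[j]=20 take 20, j++
i=3 j=3: A[i]=21<=B[j]=24 take 21, i++
i=4 j=3: A[i]=28>B[j]=24 take 24, j++
i=4 j=4: A[i]=28>B[j]=25 take 25, j++
i=4 j=5: A[i]=28<=B[j]=38 take 28, i++
i=5 j=5: A[i]=30<=B[j]=38 take 30, i++
i=6 j=5: A[i]=37<=B[j]=38 take 37, i++
i=7 j=5: A done, take B[j]=38, j++

[12, 13, 16, 20, 21, 24, 25, 28, 30, 37, 38]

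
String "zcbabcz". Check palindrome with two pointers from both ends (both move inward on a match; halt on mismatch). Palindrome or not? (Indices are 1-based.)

l=1 r=7: 'z'=='z', l++,r--
l=2 r=6: 'c'=='c', l++,r--
l=3 r=5: 'b'=='b', l++,r--

palindrome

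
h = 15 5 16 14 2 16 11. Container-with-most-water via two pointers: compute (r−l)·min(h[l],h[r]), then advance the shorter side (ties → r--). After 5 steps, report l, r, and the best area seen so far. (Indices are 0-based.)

l=2, r=3, best area=75

l=0 r=6: min(15,11)*6=66 best=66 *, r--
l=0 r=5: min(15,16)*5=75 best=75 *, l++
l=1 r=5: min(5,16)*4=20 best=75, l++
l=2 r=5: min(16,16)*3=48 best=75, r--
l=2 r=4: min(16,2)*2=4 best=75, r--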